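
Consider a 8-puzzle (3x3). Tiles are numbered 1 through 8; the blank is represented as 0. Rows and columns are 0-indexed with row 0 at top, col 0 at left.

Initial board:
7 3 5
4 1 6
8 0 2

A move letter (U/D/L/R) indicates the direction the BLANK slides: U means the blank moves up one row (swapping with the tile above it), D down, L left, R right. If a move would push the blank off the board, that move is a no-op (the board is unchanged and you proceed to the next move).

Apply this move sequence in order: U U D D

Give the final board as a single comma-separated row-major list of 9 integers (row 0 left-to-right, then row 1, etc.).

After move 1 (U):
7 3 5
4 0 6
8 1 2

After move 2 (U):
7 0 5
4 3 6
8 1 2

After move 3 (D):
7 3 5
4 0 6
8 1 2

After move 4 (D):
7 3 5
4 1 6
8 0 2

Answer: 7, 3, 5, 4, 1, 6, 8, 0, 2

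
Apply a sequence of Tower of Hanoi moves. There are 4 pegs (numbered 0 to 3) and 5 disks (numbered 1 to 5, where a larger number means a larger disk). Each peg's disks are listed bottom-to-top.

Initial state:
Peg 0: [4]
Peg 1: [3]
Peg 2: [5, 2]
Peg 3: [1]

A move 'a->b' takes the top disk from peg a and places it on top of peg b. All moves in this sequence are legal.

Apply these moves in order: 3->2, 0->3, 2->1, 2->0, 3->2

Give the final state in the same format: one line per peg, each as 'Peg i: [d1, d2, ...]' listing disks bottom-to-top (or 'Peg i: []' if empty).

Answer: Peg 0: [2]
Peg 1: [3, 1]
Peg 2: [5, 4]
Peg 3: []

Derivation:
After move 1 (3->2):
Peg 0: [4]
Peg 1: [3]
Peg 2: [5, 2, 1]
Peg 3: []

After move 2 (0->3):
Peg 0: []
Peg 1: [3]
Peg 2: [5, 2, 1]
Peg 3: [4]

After move 3 (2->1):
Peg 0: []
Peg 1: [3, 1]
Peg 2: [5, 2]
Peg 3: [4]

After move 4 (2->0):
Peg 0: [2]
Peg 1: [3, 1]
Peg 2: [5]
Peg 3: [4]

After move 5 (3->2):
Peg 0: [2]
Peg 1: [3, 1]
Peg 2: [5, 4]
Peg 3: []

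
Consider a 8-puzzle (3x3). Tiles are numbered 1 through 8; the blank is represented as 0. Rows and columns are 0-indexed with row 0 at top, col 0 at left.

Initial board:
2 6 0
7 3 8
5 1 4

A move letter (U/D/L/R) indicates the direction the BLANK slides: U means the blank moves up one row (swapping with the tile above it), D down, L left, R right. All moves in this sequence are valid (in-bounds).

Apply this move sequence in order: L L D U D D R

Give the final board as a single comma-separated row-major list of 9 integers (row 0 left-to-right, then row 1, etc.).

Answer: 7, 2, 6, 5, 3, 8, 1, 0, 4

Derivation:
After move 1 (L):
2 0 6
7 3 8
5 1 4

After move 2 (L):
0 2 6
7 3 8
5 1 4

After move 3 (D):
7 2 6
0 3 8
5 1 4

After move 4 (U):
0 2 6
7 3 8
5 1 4

After move 5 (D):
7 2 6
0 3 8
5 1 4

After move 6 (D):
7 2 6
5 3 8
0 1 4

After move 7 (R):
7 2 6
5 3 8
1 0 4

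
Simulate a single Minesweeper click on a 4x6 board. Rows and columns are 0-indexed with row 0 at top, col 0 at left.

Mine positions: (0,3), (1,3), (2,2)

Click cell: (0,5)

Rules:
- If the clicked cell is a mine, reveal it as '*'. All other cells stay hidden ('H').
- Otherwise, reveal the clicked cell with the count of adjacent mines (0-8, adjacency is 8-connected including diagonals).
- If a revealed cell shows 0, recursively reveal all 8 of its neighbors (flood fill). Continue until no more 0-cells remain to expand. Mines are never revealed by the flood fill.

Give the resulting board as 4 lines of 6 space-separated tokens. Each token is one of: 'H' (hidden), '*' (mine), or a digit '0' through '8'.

H H H H 2 0
H H H H 2 0
H H H 2 1 0
H H H 1 0 0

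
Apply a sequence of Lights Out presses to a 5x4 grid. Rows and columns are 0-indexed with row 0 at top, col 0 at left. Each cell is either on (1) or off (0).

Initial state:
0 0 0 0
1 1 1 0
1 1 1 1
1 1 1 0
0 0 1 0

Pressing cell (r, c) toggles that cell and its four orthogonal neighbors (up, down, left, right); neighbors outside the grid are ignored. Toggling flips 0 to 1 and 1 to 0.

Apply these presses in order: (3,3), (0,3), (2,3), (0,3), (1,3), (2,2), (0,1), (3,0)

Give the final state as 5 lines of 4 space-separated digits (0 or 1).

After press 1 at (3,3):
0 0 0 0
1 1 1 0
1 1 1 0
1 1 0 1
0 0 1 1

After press 2 at (0,3):
0 0 1 1
1 1 1 1
1 1 1 0
1 1 0 1
0 0 1 1

After press 3 at (2,3):
0 0 1 1
1 1 1 0
1 1 0 1
1 1 0 0
0 0 1 1

After press 4 at (0,3):
0 0 0 0
1 1 1 1
1 1 0 1
1 1 0 0
0 0 1 1

After press 5 at (1,3):
0 0 0 1
1 1 0 0
1 1 0 0
1 1 0 0
0 0 1 1

After press 6 at (2,2):
0 0 0 1
1 1 1 0
1 0 1 1
1 1 1 0
0 0 1 1

After press 7 at (0,1):
1 1 1 1
1 0 1 0
1 0 1 1
1 1 1 0
0 0 1 1

After press 8 at (3,0):
1 1 1 1
1 0 1 0
0 0 1 1
0 0 1 0
1 0 1 1

Answer: 1 1 1 1
1 0 1 0
0 0 1 1
0 0 1 0
1 0 1 1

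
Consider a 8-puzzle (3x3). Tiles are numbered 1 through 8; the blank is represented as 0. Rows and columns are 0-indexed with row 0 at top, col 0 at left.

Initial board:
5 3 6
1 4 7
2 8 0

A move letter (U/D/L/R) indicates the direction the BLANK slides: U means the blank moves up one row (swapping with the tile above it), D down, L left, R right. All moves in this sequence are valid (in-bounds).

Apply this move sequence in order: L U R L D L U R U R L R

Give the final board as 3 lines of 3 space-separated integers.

After move 1 (L):
5 3 6
1 4 7
2 0 8

After move 2 (U):
5 3 6
1 0 7
2 4 8

After move 3 (R):
5 3 6
1 7 0
2 4 8

After move 4 (L):
5 3 6
1 0 7
2 4 8

After move 5 (D):
5 3 6
1 4 7
2 0 8

After move 6 (L):
5 3 6
1 4 7
0 2 8

After move 7 (U):
5 3 6
0 4 7
1 2 8

After move 8 (R):
5 3 6
4 0 7
1 2 8

After move 9 (U):
5 0 6
4 3 7
1 2 8

After move 10 (R):
5 6 0
4 3 7
1 2 8

After move 11 (L):
5 0 6
4 3 7
1 2 8

After move 12 (R):
5 6 0
4 3 7
1 2 8

Answer: 5 6 0
4 3 7
1 2 8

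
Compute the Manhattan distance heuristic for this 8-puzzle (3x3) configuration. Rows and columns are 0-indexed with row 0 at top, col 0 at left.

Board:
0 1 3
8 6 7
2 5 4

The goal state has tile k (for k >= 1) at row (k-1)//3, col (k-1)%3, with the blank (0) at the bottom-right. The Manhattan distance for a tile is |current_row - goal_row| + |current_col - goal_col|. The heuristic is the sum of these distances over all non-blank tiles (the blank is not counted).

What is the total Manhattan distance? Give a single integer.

Tile 1: (0,1)->(0,0) = 1
Tile 3: (0,2)->(0,2) = 0
Tile 8: (1,0)->(2,1) = 2
Tile 6: (1,1)->(1,2) = 1
Tile 7: (1,2)->(2,0) = 3
Tile 2: (2,0)->(0,1) = 3
Tile 5: (2,1)->(1,1) = 1
Tile 4: (2,2)->(1,0) = 3
Sum: 1 + 0 + 2 + 1 + 3 + 3 + 1 + 3 = 14

Answer: 14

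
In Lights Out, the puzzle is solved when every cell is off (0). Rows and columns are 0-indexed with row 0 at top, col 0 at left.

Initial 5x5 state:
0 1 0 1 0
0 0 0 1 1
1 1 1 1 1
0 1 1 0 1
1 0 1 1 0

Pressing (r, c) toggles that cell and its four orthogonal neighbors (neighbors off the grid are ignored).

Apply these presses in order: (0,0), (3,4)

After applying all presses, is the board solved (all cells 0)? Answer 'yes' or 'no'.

Answer: no

Derivation:
After press 1 at (0,0):
1 0 0 1 0
1 0 0 1 1
1 1 1 1 1
0 1 1 0 1
1 0 1 1 0

After press 2 at (3,4):
1 0 0 1 0
1 0 0 1 1
1 1 1 1 0
0 1 1 1 0
1 0 1 1 1

Lights still on: 16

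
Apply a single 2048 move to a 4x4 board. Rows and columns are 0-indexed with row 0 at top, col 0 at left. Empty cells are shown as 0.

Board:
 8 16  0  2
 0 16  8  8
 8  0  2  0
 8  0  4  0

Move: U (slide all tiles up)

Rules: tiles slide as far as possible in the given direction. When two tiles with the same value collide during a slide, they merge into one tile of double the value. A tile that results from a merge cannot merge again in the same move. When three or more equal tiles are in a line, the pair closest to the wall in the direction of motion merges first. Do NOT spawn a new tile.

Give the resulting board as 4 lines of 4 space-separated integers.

Answer: 16 32  8  2
 8  0  2  8
 0  0  4  0
 0  0  0  0

Derivation:
Slide up:
col 0: [8, 0, 8, 8] -> [16, 8, 0, 0]
col 1: [16, 16, 0, 0] -> [32, 0, 0, 0]
col 2: [0, 8, 2, 4] -> [8, 2, 4, 0]
col 3: [2, 8, 0, 0] -> [2, 8, 0, 0]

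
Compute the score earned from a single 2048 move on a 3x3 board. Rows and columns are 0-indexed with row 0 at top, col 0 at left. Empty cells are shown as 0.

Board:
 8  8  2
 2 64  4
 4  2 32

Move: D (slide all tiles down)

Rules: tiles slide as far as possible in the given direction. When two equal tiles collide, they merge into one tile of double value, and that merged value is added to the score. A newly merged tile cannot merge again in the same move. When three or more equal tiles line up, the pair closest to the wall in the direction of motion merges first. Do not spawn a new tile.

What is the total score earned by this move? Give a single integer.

Answer: 0

Derivation:
Slide down:
col 0: [8, 2, 4] -> [8, 2, 4]  score +0 (running 0)
col 1: [8, 64, 2] -> [8, 64, 2]  score +0 (running 0)
col 2: [2, 4, 32] -> [2, 4, 32]  score +0 (running 0)
Board after move:
 8  8  2
 2 64  4
 4  2 32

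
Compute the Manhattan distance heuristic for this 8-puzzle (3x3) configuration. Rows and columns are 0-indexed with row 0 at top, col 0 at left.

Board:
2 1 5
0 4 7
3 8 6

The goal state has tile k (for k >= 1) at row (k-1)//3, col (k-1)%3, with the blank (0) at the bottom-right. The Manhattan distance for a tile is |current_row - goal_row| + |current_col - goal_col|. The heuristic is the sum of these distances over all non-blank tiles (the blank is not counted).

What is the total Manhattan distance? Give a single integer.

Tile 2: at (0,0), goal (0,1), distance |0-0|+|0-1| = 1
Tile 1: at (0,1), goal (0,0), distance |0-0|+|1-0| = 1
Tile 5: at (0,2), goal (1,1), distance |0-1|+|2-1| = 2
Tile 4: at (1,1), goal (1,0), distance |1-1|+|1-0| = 1
Tile 7: at (1,2), goal (2,0), distance |1-2|+|2-0| = 3
Tile 3: at (2,0), goal (0,2), distance |2-0|+|0-2| = 4
Tile 8: at (2,1), goal (2,1), distance |2-2|+|1-1| = 0
Tile 6: at (2,2), goal (1,2), distance |2-1|+|2-2| = 1
Sum: 1 + 1 + 2 + 1 + 3 + 4 + 0 + 1 = 13

Answer: 13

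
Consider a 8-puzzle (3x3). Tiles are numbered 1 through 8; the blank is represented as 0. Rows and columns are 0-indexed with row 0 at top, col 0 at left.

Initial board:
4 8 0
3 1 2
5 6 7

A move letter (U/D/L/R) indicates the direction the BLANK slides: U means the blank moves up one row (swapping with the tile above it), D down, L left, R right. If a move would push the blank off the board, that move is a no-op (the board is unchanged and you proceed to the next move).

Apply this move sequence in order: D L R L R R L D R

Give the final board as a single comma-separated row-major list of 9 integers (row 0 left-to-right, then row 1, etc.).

After move 1 (D):
4 8 2
3 1 0
5 6 7

After move 2 (L):
4 8 2
3 0 1
5 6 7

After move 3 (R):
4 8 2
3 1 0
5 6 7

After move 4 (L):
4 8 2
3 0 1
5 6 7

After move 5 (R):
4 8 2
3 1 0
5 6 7

After move 6 (R):
4 8 2
3 1 0
5 6 7

After move 7 (L):
4 8 2
3 0 1
5 6 7

After move 8 (D):
4 8 2
3 6 1
5 0 7

After move 9 (R):
4 8 2
3 6 1
5 7 0

Answer: 4, 8, 2, 3, 6, 1, 5, 7, 0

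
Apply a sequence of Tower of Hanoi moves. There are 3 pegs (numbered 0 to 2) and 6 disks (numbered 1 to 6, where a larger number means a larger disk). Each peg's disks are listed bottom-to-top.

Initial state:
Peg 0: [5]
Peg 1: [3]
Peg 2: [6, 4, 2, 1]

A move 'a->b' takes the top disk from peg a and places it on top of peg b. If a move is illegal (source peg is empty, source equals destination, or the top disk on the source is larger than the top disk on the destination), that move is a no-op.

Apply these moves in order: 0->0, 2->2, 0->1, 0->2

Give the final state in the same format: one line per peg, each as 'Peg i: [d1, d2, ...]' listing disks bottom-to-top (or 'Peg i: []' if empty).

After move 1 (0->0):
Peg 0: [5]
Peg 1: [3]
Peg 2: [6, 4, 2, 1]

After move 2 (2->2):
Peg 0: [5]
Peg 1: [3]
Peg 2: [6, 4, 2, 1]

After move 3 (0->1):
Peg 0: [5]
Peg 1: [3]
Peg 2: [6, 4, 2, 1]

After move 4 (0->2):
Peg 0: [5]
Peg 1: [3]
Peg 2: [6, 4, 2, 1]

Answer: Peg 0: [5]
Peg 1: [3]
Peg 2: [6, 4, 2, 1]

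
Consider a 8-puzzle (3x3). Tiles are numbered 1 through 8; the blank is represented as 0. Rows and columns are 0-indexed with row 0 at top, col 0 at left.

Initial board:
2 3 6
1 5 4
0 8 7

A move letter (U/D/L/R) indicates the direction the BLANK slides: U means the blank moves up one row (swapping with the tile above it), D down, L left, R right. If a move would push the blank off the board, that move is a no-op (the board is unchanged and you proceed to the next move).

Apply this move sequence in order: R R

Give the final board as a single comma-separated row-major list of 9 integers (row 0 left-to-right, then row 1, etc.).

Answer: 2, 3, 6, 1, 5, 4, 8, 7, 0

Derivation:
After move 1 (R):
2 3 6
1 5 4
8 0 7

After move 2 (R):
2 3 6
1 5 4
8 7 0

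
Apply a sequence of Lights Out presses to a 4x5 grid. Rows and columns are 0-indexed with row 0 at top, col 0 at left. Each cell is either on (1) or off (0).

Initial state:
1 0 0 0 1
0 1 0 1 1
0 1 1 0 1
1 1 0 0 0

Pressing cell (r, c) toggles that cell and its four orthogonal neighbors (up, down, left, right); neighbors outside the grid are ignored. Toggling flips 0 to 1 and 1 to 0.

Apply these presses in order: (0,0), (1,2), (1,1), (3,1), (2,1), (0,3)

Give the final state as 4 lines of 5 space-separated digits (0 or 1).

After press 1 at (0,0):
0 1 0 0 1
1 1 0 1 1
0 1 1 0 1
1 1 0 0 0

After press 2 at (1,2):
0 1 1 0 1
1 0 1 0 1
0 1 0 0 1
1 1 0 0 0

After press 3 at (1,1):
0 0 1 0 1
0 1 0 0 1
0 0 0 0 1
1 1 0 0 0

After press 4 at (3,1):
0 0 1 0 1
0 1 0 0 1
0 1 0 0 1
0 0 1 0 0

After press 5 at (2,1):
0 0 1 0 1
0 0 0 0 1
1 0 1 0 1
0 1 1 0 0

After press 6 at (0,3):
0 0 0 1 0
0 0 0 1 1
1 0 1 0 1
0 1 1 0 0

Answer: 0 0 0 1 0
0 0 0 1 1
1 0 1 0 1
0 1 1 0 0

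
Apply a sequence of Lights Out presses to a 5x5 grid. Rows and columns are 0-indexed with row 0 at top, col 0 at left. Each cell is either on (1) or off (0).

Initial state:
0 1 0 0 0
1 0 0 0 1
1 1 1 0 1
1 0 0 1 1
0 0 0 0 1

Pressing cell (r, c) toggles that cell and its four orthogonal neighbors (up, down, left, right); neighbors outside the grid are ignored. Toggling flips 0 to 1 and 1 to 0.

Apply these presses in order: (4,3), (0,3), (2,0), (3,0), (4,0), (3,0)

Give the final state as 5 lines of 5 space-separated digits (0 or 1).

After press 1 at (4,3):
0 1 0 0 0
1 0 0 0 1
1 1 1 0 1
1 0 0 0 1
0 0 1 1 0

After press 2 at (0,3):
0 1 1 1 1
1 0 0 1 1
1 1 1 0 1
1 0 0 0 1
0 0 1 1 0

After press 3 at (2,0):
0 1 1 1 1
0 0 0 1 1
0 0 1 0 1
0 0 0 0 1
0 0 1 1 0

After press 4 at (3,0):
0 1 1 1 1
0 0 0 1 1
1 0 1 0 1
1 1 0 0 1
1 0 1 1 0

After press 5 at (4,0):
0 1 1 1 1
0 0 0 1 1
1 0 1 0 1
0 1 0 0 1
0 1 1 1 0

After press 6 at (3,0):
0 1 1 1 1
0 0 0 1 1
0 0 1 0 1
1 0 0 0 1
1 1 1 1 0

Answer: 0 1 1 1 1
0 0 0 1 1
0 0 1 0 1
1 0 0 0 1
1 1 1 1 0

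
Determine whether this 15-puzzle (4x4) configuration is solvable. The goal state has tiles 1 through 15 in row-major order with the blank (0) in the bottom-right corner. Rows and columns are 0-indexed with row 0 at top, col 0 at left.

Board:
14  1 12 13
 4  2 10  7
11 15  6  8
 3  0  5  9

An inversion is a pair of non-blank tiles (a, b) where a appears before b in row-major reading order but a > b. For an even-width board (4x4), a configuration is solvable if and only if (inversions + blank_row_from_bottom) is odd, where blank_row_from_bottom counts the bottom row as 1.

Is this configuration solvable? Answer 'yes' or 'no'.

Inversions: 58
Blank is in row 3 (0-indexed from top), which is row 1 counting from the bottom (bottom = 1).
58 + 1 = 59, which is odd, so the puzzle is solvable.

Answer: yes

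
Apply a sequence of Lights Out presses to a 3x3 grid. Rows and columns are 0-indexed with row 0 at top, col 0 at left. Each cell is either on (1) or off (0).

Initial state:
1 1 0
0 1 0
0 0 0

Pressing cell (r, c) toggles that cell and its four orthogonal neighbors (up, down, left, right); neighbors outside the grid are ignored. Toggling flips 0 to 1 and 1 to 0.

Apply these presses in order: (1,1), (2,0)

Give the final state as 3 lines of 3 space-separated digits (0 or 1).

Answer: 1 0 0
0 0 1
1 0 0

Derivation:
After press 1 at (1,1):
1 0 0
1 0 1
0 1 0

After press 2 at (2,0):
1 0 0
0 0 1
1 0 0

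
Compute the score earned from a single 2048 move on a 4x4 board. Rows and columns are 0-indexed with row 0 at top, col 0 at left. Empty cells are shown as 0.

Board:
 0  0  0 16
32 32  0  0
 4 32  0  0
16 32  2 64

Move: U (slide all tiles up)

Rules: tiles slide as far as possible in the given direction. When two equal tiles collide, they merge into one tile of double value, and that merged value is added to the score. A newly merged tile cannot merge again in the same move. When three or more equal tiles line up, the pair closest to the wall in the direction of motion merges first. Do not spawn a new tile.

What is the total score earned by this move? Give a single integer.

Slide up:
col 0: [0, 32, 4, 16] -> [32, 4, 16, 0]  score +0 (running 0)
col 1: [0, 32, 32, 32] -> [64, 32, 0, 0]  score +64 (running 64)
col 2: [0, 0, 0, 2] -> [2, 0, 0, 0]  score +0 (running 64)
col 3: [16, 0, 0, 64] -> [16, 64, 0, 0]  score +0 (running 64)
Board after move:
32 64  2 16
 4 32  0 64
16  0  0  0
 0  0  0  0

Answer: 64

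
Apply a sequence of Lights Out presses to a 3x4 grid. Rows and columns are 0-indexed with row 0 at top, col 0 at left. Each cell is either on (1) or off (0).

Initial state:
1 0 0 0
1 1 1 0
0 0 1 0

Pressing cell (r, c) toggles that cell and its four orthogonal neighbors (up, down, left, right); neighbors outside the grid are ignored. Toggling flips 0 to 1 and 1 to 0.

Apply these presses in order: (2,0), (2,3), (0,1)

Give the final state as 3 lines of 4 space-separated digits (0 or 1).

After press 1 at (2,0):
1 0 0 0
0 1 1 0
1 1 1 0

After press 2 at (2,3):
1 0 0 0
0 1 1 1
1 1 0 1

After press 3 at (0,1):
0 1 1 0
0 0 1 1
1 1 0 1

Answer: 0 1 1 0
0 0 1 1
1 1 0 1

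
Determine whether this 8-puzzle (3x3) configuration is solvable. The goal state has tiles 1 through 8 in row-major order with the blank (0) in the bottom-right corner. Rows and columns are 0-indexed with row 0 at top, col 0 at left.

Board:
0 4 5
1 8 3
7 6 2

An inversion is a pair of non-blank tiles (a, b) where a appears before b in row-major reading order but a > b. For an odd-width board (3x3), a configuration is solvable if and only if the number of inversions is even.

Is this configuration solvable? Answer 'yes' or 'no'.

Inversions (pairs i<j in row-major order where tile[i] > tile[j] > 0): 14
14 is even, so the puzzle is solvable.

Answer: yes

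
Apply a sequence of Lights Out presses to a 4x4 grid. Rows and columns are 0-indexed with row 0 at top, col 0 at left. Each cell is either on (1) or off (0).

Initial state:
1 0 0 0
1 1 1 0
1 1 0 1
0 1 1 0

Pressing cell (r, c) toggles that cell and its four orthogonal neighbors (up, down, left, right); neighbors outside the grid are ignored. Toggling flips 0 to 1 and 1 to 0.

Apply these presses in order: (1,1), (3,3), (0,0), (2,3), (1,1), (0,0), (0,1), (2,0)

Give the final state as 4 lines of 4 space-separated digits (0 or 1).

Answer: 0 1 1 0
0 0 1 1
0 0 1 1
1 1 0 0

Derivation:
After press 1 at (1,1):
1 1 0 0
0 0 0 0
1 0 0 1
0 1 1 0

After press 2 at (3,3):
1 1 0 0
0 0 0 0
1 0 0 0
0 1 0 1

After press 3 at (0,0):
0 0 0 0
1 0 0 0
1 0 0 0
0 1 0 1

After press 4 at (2,3):
0 0 0 0
1 0 0 1
1 0 1 1
0 1 0 0

After press 5 at (1,1):
0 1 0 0
0 1 1 1
1 1 1 1
0 1 0 0

After press 6 at (0,0):
1 0 0 0
1 1 1 1
1 1 1 1
0 1 0 0

After press 7 at (0,1):
0 1 1 0
1 0 1 1
1 1 1 1
0 1 0 0

After press 8 at (2,0):
0 1 1 0
0 0 1 1
0 0 1 1
1 1 0 0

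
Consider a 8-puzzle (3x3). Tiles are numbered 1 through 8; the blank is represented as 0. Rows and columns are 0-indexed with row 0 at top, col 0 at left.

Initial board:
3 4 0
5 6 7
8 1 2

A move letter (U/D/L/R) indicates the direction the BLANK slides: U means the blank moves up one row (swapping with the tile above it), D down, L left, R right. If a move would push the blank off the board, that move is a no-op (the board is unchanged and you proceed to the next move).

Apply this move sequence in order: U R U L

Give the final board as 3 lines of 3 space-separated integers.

Answer: 3 0 4
5 6 7
8 1 2

Derivation:
After move 1 (U):
3 4 0
5 6 7
8 1 2

After move 2 (R):
3 4 0
5 6 7
8 1 2

After move 3 (U):
3 4 0
5 6 7
8 1 2

After move 4 (L):
3 0 4
5 6 7
8 1 2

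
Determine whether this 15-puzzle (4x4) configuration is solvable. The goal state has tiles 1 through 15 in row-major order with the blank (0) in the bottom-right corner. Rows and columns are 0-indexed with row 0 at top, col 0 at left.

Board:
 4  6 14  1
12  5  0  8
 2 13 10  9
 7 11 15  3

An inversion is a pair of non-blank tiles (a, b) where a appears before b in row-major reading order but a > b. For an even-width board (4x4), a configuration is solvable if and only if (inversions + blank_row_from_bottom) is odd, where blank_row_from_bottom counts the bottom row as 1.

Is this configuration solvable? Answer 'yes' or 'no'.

Inversions: 44
Blank is in row 1 (0-indexed from top), which is row 3 counting from the bottom (bottom = 1).
44 + 3 = 47, which is odd, so the puzzle is solvable.

Answer: yes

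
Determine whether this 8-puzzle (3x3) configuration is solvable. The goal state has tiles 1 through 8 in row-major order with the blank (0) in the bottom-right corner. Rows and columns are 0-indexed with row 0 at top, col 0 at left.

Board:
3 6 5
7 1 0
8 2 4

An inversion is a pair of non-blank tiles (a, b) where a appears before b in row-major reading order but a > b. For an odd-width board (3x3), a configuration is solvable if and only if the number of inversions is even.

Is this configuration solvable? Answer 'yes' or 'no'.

Answer: yes

Derivation:
Inversions (pairs i<j in row-major order where tile[i] > tile[j] > 0): 14
14 is even, so the puzzle is solvable.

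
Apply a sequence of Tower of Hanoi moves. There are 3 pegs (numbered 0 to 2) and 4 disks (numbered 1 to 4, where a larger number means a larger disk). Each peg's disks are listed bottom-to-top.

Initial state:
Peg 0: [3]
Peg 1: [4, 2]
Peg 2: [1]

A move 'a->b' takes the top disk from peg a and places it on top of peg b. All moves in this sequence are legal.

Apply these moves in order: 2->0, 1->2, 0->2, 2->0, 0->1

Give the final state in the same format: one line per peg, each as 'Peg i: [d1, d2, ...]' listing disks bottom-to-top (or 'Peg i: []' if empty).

Answer: Peg 0: [3]
Peg 1: [4, 1]
Peg 2: [2]

Derivation:
After move 1 (2->0):
Peg 0: [3, 1]
Peg 1: [4, 2]
Peg 2: []

After move 2 (1->2):
Peg 0: [3, 1]
Peg 1: [4]
Peg 2: [2]

After move 3 (0->2):
Peg 0: [3]
Peg 1: [4]
Peg 2: [2, 1]

After move 4 (2->0):
Peg 0: [3, 1]
Peg 1: [4]
Peg 2: [2]

After move 5 (0->1):
Peg 0: [3]
Peg 1: [4, 1]
Peg 2: [2]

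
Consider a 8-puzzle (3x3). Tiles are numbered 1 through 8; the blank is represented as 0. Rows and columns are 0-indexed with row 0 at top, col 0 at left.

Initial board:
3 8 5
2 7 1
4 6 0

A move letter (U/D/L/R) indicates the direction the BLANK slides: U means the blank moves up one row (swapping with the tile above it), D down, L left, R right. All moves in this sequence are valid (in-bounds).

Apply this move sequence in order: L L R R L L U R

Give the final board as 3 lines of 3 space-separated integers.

Answer: 3 8 5
7 0 1
2 4 6

Derivation:
After move 1 (L):
3 8 5
2 7 1
4 0 6

After move 2 (L):
3 8 5
2 7 1
0 4 6

After move 3 (R):
3 8 5
2 7 1
4 0 6

After move 4 (R):
3 8 5
2 7 1
4 6 0

After move 5 (L):
3 8 5
2 7 1
4 0 6

After move 6 (L):
3 8 5
2 7 1
0 4 6

After move 7 (U):
3 8 5
0 7 1
2 4 6

After move 8 (R):
3 8 5
7 0 1
2 4 6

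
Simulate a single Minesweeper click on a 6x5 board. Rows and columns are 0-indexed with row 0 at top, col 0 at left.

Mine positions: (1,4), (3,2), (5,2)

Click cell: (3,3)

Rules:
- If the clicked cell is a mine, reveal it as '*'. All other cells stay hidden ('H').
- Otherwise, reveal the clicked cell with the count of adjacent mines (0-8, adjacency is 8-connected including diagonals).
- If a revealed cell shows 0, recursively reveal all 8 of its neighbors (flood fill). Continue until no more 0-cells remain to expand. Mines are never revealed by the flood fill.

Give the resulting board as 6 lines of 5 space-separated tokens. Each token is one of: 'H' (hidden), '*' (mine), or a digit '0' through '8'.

H H H H H
H H H H H
H H H H H
H H H 1 H
H H H H H
H H H H H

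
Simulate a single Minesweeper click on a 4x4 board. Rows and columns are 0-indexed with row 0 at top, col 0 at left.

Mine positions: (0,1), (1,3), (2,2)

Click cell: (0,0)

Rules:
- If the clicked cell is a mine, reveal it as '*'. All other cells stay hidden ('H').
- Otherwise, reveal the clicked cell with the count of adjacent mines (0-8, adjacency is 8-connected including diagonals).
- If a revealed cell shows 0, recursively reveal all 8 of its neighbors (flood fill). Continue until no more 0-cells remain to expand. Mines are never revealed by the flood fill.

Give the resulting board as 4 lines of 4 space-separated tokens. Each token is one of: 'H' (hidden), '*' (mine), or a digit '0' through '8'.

1 H H H
H H H H
H H H H
H H H H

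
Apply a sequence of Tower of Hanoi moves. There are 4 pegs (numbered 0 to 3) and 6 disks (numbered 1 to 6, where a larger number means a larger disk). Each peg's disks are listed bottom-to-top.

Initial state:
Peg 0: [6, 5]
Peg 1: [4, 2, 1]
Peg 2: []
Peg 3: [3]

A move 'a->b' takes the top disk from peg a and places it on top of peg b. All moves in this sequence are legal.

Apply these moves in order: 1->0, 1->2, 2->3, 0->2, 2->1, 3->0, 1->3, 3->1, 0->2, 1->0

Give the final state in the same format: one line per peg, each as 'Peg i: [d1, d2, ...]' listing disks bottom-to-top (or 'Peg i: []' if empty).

After move 1 (1->0):
Peg 0: [6, 5, 1]
Peg 1: [4, 2]
Peg 2: []
Peg 3: [3]

After move 2 (1->2):
Peg 0: [6, 5, 1]
Peg 1: [4]
Peg 2: [2]
Peg 3: [3]

After move 3 (2->3):
Peg 0: [6, 5, 1]
Peg 1: [4]
Peg 2: []
Peg 3: [3, 2]

After move 4 (0->2):
Peg 0: [6, 5]
Peg 1: [4]
Peg 2: [1]
Peg 3: [3, 2]

After move 5 (2->1):
Peg 0: [6, 5]
Peg 1: [4, 1]
Peg 2: []
Peg 3: [3, 2]

After move 6 (3->0):
Peg 0: [6, 5, 2]
Peg 1: [4, 1]
Peg 2: []
Peg 3: [3]

After move 7 (1->3):
Peg 0: [6, 5, 2]
Peg 1: [4]
Peg 2: []
Peg 3: [3, 1]

After move 8 (3->1):
Peg 0: [6, 5, 2]
Peg 1: [4, 1]
Peg 2: []
Peg 3: [3]

After move 9 (0->2):
Peg 0: [6, 5]
Peg 1: [4, 1]
Peg 2: [2]
Peg 3: [3]

After move 10 (1->0):
Peg 0: [6, 5, 1]
Peg 1: [4]
Peg 2: [2]
Peg 3: [3]

Answer: Peg 0: [6, 5, 1]
Peg 1: [4]
Peg 2: [2]
Peg 3: [3]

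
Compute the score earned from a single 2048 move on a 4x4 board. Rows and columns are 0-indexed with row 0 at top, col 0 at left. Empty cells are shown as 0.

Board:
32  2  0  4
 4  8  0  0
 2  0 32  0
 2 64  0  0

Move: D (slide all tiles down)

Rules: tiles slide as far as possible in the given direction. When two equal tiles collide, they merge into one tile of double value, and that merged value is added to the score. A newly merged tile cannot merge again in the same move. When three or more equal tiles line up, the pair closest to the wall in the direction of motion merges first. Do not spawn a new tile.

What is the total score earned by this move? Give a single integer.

Answer: 4

Derivation:
Slide down:
col 0: [32, 4, 2, 2] -> [0, 32, 4, 4]  score +4 (running 4)
col 1: [2, 8, 0, 64] -> [0, 2, 8, 64]  score +0 (running 4)
col 2: [0, 0, 32, 0] -> [0, 0, 0, 32]  score +0 (running 4)
col 3: [4, 0, 0, 0] -> [0, 0, 0, 4]  score +0 (running 4)
Board after move:
 0  0  0  0
32  2  0  0
 4  8  0  0
 4 64 32  4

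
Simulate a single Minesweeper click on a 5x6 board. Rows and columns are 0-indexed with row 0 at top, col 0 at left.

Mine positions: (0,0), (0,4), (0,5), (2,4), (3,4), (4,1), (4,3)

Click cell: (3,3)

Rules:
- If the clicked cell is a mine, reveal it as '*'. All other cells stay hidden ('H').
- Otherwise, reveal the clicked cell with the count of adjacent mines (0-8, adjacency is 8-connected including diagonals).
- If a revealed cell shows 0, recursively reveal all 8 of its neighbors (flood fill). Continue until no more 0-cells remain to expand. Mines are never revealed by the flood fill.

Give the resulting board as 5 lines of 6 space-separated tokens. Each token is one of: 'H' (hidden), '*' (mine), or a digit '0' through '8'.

H H H H H H
H H H H H H
H H H H H H
H H H 3 H H
H H H H H H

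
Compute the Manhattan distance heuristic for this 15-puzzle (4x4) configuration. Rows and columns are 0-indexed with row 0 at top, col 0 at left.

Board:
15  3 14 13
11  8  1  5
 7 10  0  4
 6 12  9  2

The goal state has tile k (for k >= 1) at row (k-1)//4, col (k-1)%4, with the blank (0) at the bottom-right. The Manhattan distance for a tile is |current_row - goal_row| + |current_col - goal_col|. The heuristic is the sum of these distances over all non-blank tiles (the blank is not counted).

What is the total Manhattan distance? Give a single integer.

Tile 15: at (0,0), goal (3,2), distance |0-3|+|0-2| = 5
Tile 3: at (0,1), goal (0,2), distance |0-0|+|1-2| = 1
Tile 14: at (0,2), goal (3,1), distance |0-3|+|2-1| = 4
Tile 13: at (0,3), goal (3,0), distance |0-3|+|3-0| = 6
Tile 11: at (1,0), goal (2,2), distance |1-2|+|0-2| = 3
Tile 8: at (1,1), goal (1,3), distance |1-1|+|1-3| = 2
Tile 1: at (1,2), goal (0,0), distance |1-0|+|2-0| = 3
Tile 5: at (1,3), goal (1,0), distance |1-1|+|3-0| = 3
Tile 7: at (2,0), goal (1,2), distance |2-1|+|0-2| = 3
Tile 10: at (2,1), goal (2,1), distance |2-2|+|1-1| = 0
Tile 4: at (2,3), goal (0,3), distance |2-0|+|3-3| = 2
Tile 6: at (3,0), goal (1,1), distance |3-1|+|0-1| = 3
Tile 12: at (3,1), goal (2,3), distance |3-2|+|1-3| = 3
Tile 9: at (3,2), goal (2,0), distance |3-2|+|2-0| = 3
Tile 2: at (3,3), goal (0,1), distance |3-0|+|3-1| = 5
Sum: 5 + 1 + 4 + 6 + 3 + 2 + 3 + 3 + 3 + 0 + 2 + 3 + 3 + 3 + 5 = 46

Answer: 46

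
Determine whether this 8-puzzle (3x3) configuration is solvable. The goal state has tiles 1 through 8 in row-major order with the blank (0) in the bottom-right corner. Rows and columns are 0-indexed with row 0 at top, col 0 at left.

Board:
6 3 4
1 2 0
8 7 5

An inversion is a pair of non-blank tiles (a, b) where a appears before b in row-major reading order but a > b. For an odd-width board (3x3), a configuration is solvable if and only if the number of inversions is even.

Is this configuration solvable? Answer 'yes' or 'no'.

Inversions (pairs i<j in row-major order where tile[i] > tile[j] > 0): 12
12 is even, so the puzzle is solvable.

Answer: yes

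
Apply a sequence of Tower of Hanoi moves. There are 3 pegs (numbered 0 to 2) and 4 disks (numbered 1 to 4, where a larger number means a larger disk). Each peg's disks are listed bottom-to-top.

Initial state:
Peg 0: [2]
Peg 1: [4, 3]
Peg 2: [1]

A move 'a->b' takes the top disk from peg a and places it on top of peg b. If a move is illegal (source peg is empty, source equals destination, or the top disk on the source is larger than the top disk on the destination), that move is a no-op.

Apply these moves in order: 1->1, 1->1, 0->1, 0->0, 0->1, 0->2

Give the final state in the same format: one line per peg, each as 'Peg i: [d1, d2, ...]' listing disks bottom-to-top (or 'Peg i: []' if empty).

Answer: Peg 0: []
Peg 1: [4, 3, 2]
Peg 2: [1]

Derivation:
After move 1 (1->1):
Peg 0: [2]
Peg 1: [4, 3]
Peg 2: [1]

After move 2 (1->1):
Peg 0: [2]
Peg 1: [4, 3]
Peg 2: [1]

After move 3 (0->1):
Peg 0: []
Peg 1: [4, 3, 2]
Peg 2: [1]

After move 4 (0->0):
Peg 0: []
Peg 1: [4, 3, 2]
Peg 2: [1]

After move 5 (0->1):
Peg 0: []
Peg 1: [4, 3, 2]
Peg 2: [1]

After move 6 (0->2):
Peg 0: []
Peg 1: [4, 3, 2]
Peg 2: [1]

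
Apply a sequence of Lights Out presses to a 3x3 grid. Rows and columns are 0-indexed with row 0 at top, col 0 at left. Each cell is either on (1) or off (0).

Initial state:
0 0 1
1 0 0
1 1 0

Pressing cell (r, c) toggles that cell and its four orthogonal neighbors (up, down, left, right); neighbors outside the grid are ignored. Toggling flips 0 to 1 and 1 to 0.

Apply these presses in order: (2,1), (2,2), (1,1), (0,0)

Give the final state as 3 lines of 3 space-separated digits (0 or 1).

Answer: 1 0 1
1 0 0
0 0 0

Derivation:
After press 1 at (2,1):
0 0 1
1 1 0
0 0 1

After press 2 at (2,2):
0 0 1
1 1 1
0 1 0

After press 3 at (1,1):
0 1 1
0 0 0
0 0 0

After press 4 at (0,0):
1 0 1
1 0 0
0 0 0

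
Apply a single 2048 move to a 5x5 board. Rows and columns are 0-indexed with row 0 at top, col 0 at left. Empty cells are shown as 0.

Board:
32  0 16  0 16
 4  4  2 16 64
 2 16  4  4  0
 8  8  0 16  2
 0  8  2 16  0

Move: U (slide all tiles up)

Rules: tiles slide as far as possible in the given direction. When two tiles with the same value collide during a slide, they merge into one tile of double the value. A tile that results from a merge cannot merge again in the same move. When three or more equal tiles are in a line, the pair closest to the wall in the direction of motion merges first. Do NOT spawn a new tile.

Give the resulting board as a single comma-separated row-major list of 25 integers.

Answer: 32, 4, 16, 16, 16, 4, 16, 2, 4, 64, 2, 16, 4, 32, 2, 8, 0, 2, 0, 0, 0, 0, 0, 0, 0

Derivation:
Slide up:
col 0: [32, 4, 2, 8, 0] -> [32, 4, 2, 8, 0]
col 1: [0, 4, 16, 8, 8] -> [4, 16, 16, 0, 0]
col 2: [16, 2, 4, 0, 2] -> [16, 2, 4, 2, 0]
col 3: [0, 16, 4, 16, 16] -> [16, 4, 32, 0, 0]
col 4: [16, 64, 0, 2, 0] -> [16, 64, 2, 0, 0]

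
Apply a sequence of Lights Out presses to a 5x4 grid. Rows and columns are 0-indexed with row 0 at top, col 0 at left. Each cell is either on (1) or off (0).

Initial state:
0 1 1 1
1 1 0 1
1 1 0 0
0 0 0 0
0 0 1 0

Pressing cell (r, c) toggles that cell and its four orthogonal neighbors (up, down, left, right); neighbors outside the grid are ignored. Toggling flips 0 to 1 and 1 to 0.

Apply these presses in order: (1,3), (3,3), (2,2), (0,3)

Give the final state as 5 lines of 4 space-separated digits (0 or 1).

Answer: 0 1 0 1
1 1 0 1
1 0 1 1
0 0 0 1
0 0 1 1

Derivation:
After press 1 at (1,3):
0 1 1 0
1 1 1 0
1 1 0 1
0 0 0 0
0 0 1 0

After press 2 at (3,3):
0 1 1 0
1 1 1 0
1 1 0 0
0 0 1 1
0 0 1 1

After press 3 at (2,2):
0 1 1 0
1 1 0 0
1 0 1 1
0 0 0 1
0 0 1 1

After press 4 at (0,3):
0 1 0 1
1 1 0 1
1 0 1 1
0 0 0 1
0 0 1 1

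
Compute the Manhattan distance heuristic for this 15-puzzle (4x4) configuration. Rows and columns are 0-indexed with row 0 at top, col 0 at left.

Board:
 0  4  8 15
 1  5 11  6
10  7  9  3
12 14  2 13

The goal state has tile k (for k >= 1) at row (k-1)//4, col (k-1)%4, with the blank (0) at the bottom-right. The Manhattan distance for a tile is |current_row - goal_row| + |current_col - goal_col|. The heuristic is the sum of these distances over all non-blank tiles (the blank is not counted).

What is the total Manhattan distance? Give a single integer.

Tile 4: at (0,1), goal (0,3), distance |0-0|+|1-3| = 2
Tile 8: at (0,2), goal (1,3), distance |0-1|+|2-3| = 2
Tile 15: at (0,3), goal (3,2), distance |0-3|+|3-2| = 4
Tile 1: at (1,0), goal (0,0), distance |1-0|+|0-0| = 1
Tile 5: at (1,1), goal (1,0), distance |1-1|+|1-0| = 1
Tile 11: at (1,2), goal (2,2), distance |1-2|+|2-2| = 1
Tile 6: at (1,3), goal (1,1), distance |1-1|+|3-1| = 2
Tile 10: at (2,0), goal (2,1), distance |2-2|+|0-1| = 1
Tile 7: at (2,1), goal (1,2), distance |2-1|+|1-2| = 2
Tile 9: at (2,2), goal (2,0), distance |2-2|+|2-0| = 2
Tile 3: at (2,3), goal (0,2), distance |2-0|+|3-2| = 3
Tile 12: at (3,0), goal (2,3), distance |3-2|+|0-3| = 4
Tile 14: at (3,1), goal (3,1), distance |3-3|+|1-1| = 0
Tile 2: at (3,2), goal (0,1), distance |3-0|+|2-1| = 4
Tile 13: at (3,3), goal (3,0), distance |3-3|+|3-0| = 3
Sum: 2 + 2 + 4 + 1 + 1 + 1 + 2 + 1 + 2 + 2 + 3 + 4 + 0 + 4 + 3 = 32

Answer: 32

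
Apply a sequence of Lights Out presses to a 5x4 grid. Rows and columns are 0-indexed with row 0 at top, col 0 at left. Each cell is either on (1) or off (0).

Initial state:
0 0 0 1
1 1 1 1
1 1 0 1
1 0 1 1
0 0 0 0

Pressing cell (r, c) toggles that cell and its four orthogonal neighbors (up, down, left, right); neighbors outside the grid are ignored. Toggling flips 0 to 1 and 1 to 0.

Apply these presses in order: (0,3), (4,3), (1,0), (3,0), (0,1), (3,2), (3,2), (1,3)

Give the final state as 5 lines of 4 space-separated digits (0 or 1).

Answer: 0 1 0 1
0 1 0 1
1 1 0 0
0 1 1 0
1 0 1 1

Derivation:
After press 1 at (0,3):
0 0 1 0
1 1 1 0
1 1 0 1
1 0 1 1
0 0 0 0

After press 2 at (4,3):
0 0 1 0
1 1 1 0
1 1 0 1
1 0 1 0
0 0 1 1

After press 3 at (1,0):
1 0 1 0
0 0 1 0
0 1 0 1
1 0 1 0
0 0 1 1

After press 4 at (3,0):
1 0 1 0
0 0 1 0
1 1 0 1
0 1 1 0
1 0 1 1

After press 5 at (0,1):
0 1 0 0
0 1 1 0
1 1 0 1
0 1 1 0
1 0 1 1

After press 6 at (3,2):
0 1 0 0
0 1 1 0
1 1 1 1
0 0 0 1
1 0 0 1

After press 7 at (3,2):
0 1 0 0
0 1 1 0
1 1 0 1
0 1 1 0
1 0 1 1

After press 8 at (1,3):
0 1 0 1
0 1 0 1
1 1 0 0
0 1 1 0
1 0 1 1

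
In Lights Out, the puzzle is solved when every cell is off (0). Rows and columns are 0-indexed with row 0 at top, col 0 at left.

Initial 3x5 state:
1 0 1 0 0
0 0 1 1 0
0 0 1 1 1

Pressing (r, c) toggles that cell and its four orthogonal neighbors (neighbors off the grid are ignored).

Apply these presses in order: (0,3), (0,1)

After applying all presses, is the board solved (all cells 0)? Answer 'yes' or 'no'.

After press 1 at (0,3):
1 0 0 1 1
0 0 1 0 0
0 0 1 1 1

After press 2 at (0,1):
0 1 1 1 1
0 1 1 0 0
0 0 1 1 1

Lights still on: 9

Answer: no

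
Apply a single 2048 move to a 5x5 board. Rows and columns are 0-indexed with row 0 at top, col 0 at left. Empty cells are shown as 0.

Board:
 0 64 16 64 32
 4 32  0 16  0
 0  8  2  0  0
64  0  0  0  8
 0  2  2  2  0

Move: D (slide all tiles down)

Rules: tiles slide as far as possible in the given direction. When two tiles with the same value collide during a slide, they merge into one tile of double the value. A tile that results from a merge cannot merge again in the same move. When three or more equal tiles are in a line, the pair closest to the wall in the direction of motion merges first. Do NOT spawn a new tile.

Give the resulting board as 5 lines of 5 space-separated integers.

Slide down:
col 0: [0, 4, 0, 64, 0] -> [0, 0, 0, 4, 64]
col 1: [64, 32, 8, 0, 2] -> [0, 64, 32, 8, 2]
col 2: [16, 0, 2, 0, 2] -> [0, 0, 0, 16, 4]
col 3: [64, 16, 0, 0, 2] -> [0, 0, 64, 16, 2]
col 4: [32, 0, 0, 8, 0] -> [0, 0, 0, 32, 8]

Answer:  0  0  0  0  0
 0 64  0  0  0
 0 32  0 64  0
 4  8 16 16 32
64  2  4  2  8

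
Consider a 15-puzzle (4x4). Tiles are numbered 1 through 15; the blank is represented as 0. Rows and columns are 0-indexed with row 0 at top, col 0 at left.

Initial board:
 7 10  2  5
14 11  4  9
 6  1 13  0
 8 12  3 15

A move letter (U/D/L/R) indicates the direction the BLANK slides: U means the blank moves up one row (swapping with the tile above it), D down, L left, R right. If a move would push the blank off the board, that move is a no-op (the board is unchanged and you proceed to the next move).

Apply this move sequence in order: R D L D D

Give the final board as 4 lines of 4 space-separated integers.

After move 1 (R):
 7 10  2  5
14 11  4  9
 6  1 13  0
 8 12  3 15

After move 2 (D):
 7 10  2  5
14 11  4  9
 6  1 13 15
 8 12  3  0

After move 3 (L):
 7 10  2  5
14 11  4  9
 6  1 13 15
 8 12  0  3

After move 4 (D):
 7 10  2  5
14 11  4  9
 6  1 13 15
 8 12  0  3

After move 5 (D):
 7 10  2  5
14 11  4  9
 6  1 13 15
 8 12  0  3

Answer:  7 10  2  5
14 11  4  9
 6  1 13 15
 8 12  0  3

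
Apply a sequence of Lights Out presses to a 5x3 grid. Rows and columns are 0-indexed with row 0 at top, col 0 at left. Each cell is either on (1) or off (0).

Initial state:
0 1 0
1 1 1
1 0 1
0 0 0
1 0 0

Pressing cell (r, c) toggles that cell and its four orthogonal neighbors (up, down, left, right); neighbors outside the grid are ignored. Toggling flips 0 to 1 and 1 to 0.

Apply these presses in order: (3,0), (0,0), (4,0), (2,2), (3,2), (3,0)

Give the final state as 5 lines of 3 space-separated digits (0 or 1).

Answer: 1 0 0
0 1 0
1 1 1
1 1 0
0 1 1

Derivation:
After press 1 at (3,0):
0 1 0
1 1 1
0 0 1
1 1 0
0 0 0

After press 2 at (0,0):
1 0 0
0 1 1
0 0 1
1 1 0
0 0 0

After press 3 at (4,0):
1 0 0
0 1 1
0 0 1
0 1 0
1 1 0

After press 4 at (2,2):
1 0 0
0 1 0
0 1 0
0 1 1
1 1 0

After press 5 at (3,2):
1 0 0
0 1 0
0 1 1
0 0 0
1 1 1

After press 6 at (3,0):
1 0 0
0 1 0
1 1 1
1 1 0
0 1 1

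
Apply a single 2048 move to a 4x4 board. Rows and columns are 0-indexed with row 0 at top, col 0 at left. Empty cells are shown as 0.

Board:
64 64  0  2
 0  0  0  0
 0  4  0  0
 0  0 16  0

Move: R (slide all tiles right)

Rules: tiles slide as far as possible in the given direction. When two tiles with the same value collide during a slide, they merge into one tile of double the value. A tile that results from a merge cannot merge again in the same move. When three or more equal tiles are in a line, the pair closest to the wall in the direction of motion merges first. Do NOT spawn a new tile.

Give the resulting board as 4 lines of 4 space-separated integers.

Answer:   0   0 128   2
  0   0   0   0
  0   0   0   4
  0   0   0  16

Derivation:
Slide right:
row 0: [64, 64, 0, 2] -> [0, 0, 128, 2]
row 1: [0, 0, 0, 0] -> [0, 0, 0, 0]
row 2: [0, 4, 0, 0] -> [0, 0, 0, 4]
row 3: [0, 0, 16, 0] -> [0, 0, 0, 16]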